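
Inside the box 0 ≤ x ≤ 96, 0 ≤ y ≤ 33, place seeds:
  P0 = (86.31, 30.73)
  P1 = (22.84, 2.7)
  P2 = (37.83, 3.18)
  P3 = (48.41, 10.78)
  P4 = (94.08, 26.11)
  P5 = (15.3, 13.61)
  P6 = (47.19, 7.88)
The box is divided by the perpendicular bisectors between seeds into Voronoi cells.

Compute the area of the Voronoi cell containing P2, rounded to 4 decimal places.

1. box [0,96]×[0,33]: [(0, 0) (96, 0) (96, 33) (0, 33)]
2. ⊥bis P2·P0 via (62.07,16.955): [(0, 0) (71.7051, 0) (52.952, 33) (0, 33)]  |A|=2056.8427
3. ⊥bis P2·P1 via (30.335,2.94): [(30.4291, 0) (71.7051, 0) (52.952, 33) (29.3724, 33)]  |A|=1070.1166
4. ⊥bis P2·P3 via (43.12,6.98): [(29.6031, 25.797) (30.4291, 0) (48.134, 0)]  |A|=228.3656
5. ⊥bis P2·P4 via (65.955,14.645): [(29.6031, 25.797) (30.4291, 0) (48.134, 0)]  |A|=228.3656
6. ⊥bis P2·P5 via (26.565,8.395): [(32.6545, 21.5491) (29.9277, 15.6589) (30.4291, 0) (48.134, 0)]  |A|=213.5873
7. ⊥bis P2·P6 via (42.51,5.53): [(38.6741, 13.1692) (32.6545, 21.5491) (29.9277, 15.6589) (30.4291, 0) (45.2868, 0)]  |A|=194.8399
8. canonical 5-gon: [(38.6741, 13.1692) (32.6545, 21.5491) (29.9277, 15.6589) (30.4291, 0) (45.2868, 0)]
9. shoelace: 194.8399

Area of P2's cell: 194.8399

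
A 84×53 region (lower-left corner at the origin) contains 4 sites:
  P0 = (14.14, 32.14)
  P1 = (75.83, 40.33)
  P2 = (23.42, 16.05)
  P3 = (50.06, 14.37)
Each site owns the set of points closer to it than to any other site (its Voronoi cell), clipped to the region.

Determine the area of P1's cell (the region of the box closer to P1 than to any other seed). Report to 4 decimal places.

Area of P1's cell: 1073.2102

1. box [0,84]×[0,53]: [(0, 0) (84, 0) (84, 53) (0, 53)]
2. ⊥bis P1·P0 via (44.985,36.235): [(49.7956, 0) (84, 0) (84, 53) (42.7593, 53)]  |A|=1999.2965
3. ⊥bis P1·P2 via (49.625,28.19): [(44.6183, 38.9974) (62.6846, 0) (84, 0) (84, 53) (42.7593, 53)]  |A|=1747.9777
4. ⊥bis P1·P3 via (62.945,27.35): [(43.6174, 46.5361) (84, 6.4491) (84, 53) (42.7593, 53)]  |A|=1073.2102
5. canonical 4-gon: [(43.6174, 46.5361) (84, 6.4491) (84, 53) (42.7593, 53)]
6. shoelace: 1073.2102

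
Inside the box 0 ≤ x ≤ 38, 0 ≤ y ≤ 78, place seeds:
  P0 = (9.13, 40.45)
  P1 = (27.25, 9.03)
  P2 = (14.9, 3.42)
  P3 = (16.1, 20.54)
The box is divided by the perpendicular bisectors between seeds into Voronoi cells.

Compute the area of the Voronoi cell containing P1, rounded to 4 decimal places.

1. box [0,38]×[0,78]: [(0, 0) (38, 0) (38, 78) (0, 78)]
2. ⊥bis P1·P0 via (18.19,24.74): [(0, 14.2498) (0, 0) (38, 0) (38, 36.1645)]  |A|=957.8709
3. ⊥bis P1·P2 via (21.075,6.225): [(13.8116, 22.2149) (23.9027, 0) (38, 0) (38, 36.1645)]  |A|=593.9665
4. ⊥bis P1·P3 via (21.675,14.785): [(18.5582, 11.7656) (23.9027, 0) (38, 0) (38, 30.5994)]  |A|=380.3862
5. canonical 4-gon: [(18.5582, 11.7656) (23.9027, 0) (38, 0) (38, 30.5994)]
6. shoelace: 380.3862

Area of P1's cell: 380.3862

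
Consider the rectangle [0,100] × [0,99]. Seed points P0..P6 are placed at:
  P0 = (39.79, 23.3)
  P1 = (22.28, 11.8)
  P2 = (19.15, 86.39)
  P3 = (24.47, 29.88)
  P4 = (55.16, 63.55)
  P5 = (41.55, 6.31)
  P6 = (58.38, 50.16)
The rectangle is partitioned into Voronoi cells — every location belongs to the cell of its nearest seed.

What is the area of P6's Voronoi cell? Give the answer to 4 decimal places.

Area of P6's cell: 2202.9089

1. box [0,100]×[0,99]: [(0, 0) (100, 0) (100, 99) (0, 99)]
2. ⊥bis P6·P0 via (49.085,36.73): [(0, 70.7021) (100, 1.4914) (100, 99) (0, 99)]  |A|=6290.3278
3. ⊥bis P6·P1 via (40.33,30.98): [(0, 70.7021) (100, 1.4914) (100, 99) (0, 99)]  |A|=6290.3278
4. ⊥bis P6·P2 via (38.765,68.275): [(25.0165, 53.388) (100, 1.4914) (100, 99) (67.1404, 99)]  |A|=4405.1677
5. ⊥bis P6·P3 via (41.425,40.02): [(30.1232, 58.9176) (39.3724, 43.4522) (100, 1.4914) (100, 99) (67.1404, 99)]  |A|=4340.1064
6. ⊥bis P6·P4 via (56.77,56.855): [(34.5521, 51.5121) (39.3724, 43.4522) (100, 1.4914) (100, 67.2509)]  |A|=2295.1057
7. ⊥bis P6·P5 via (49.965,28.235): [(34.5521, 51.5121) (39.3724, 43.4522) (75.5439, 18.4176) (100, 9.0311) (100, 67.2509)]  |A|=2202.9089
8. canonical 5-gon: [(34.5521, 51.5121) (39.3724, 43.4522) (75.5439, 18.4176) (100, 9.0311) (100, 67.2509)]
9. shoelace: 2202.9089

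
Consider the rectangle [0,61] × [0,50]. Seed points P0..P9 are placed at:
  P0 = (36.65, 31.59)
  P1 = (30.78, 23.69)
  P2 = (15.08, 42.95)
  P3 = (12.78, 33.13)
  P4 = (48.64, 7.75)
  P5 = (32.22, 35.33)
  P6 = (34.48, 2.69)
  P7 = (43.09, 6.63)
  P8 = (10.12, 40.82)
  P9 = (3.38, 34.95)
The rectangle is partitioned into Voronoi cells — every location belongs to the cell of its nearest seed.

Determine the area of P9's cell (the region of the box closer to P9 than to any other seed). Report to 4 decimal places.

Area of P9's cell: 217.1062

1. box [0,61]×[0,50]: [(0, 0) (61, 0) (61, 50) (0, 50)]
2. ⊥bis P9·P0 via (20.015,33.27): [(0, 0) (16.655, 0) (21.7046, 50) (0, 50)]  |A|=958.9899
3. ⊥bis P9·P1 via (17.08,29.32): [(0, 0) (5.031, 0) (20.4424, 37.502) (21.7046, 50) (0, 50)]  |A|=741.0276
4. ⊥bis P9·P2 via (9.23,38.95): [(0, 0) (5.031, 0) (16.605, 28.1641) (1.6744, 50) (0, 50)]  |A|=504.2525
5. ⊥bis P9·P3 via (8.08,34.04): [(0, 0) (1.4893, 0) (9.0746, 39.1772) (1.6744, 50) (0, 50)]  |A|=265.1002
6. ⊥bis P9·P4 via (26.01,21.35): [(0, 0) (1.4893, 0) (9.0746, 39.1772) (1.6744, 50) (0, 50)]  |A|=265.1002
7. ⊥bis P9·P5 via (17.8,35.14): [(0, 0) (1.4893, 0) (9.0746, 39.1772) (1.6744, 50) (0, 50)]  |A|=265.1002
8. ⊥bis P9·P6 via (18.93,18.82): [(0, 0.5707) (1.9669, 2.4669) (9.0746, 39.1772) (1.6744, 50) (0, 50)]  |A|=262.702
9. ⊥bis P9·P7 via (23.235,20.79): [(0, 0.5707) (1.9669, 2.4669) (9.0746, 39.1772) (1.6744, 50) (0, 50)]  |A|=262.702
10. ⊥bis P9·P8 via (6.75,37.885): [(0, 45.6354) (0, 0.5707) (1.9669, 2.4669) (8.4472, 35.9363)]  |A|=217.1062
11. canonical 4-gon: [(0, 45.6354) (0, 0.5707) (1.9669, 2.4669) (8.4472, 35.9363)]
12. shoelace: 217.1062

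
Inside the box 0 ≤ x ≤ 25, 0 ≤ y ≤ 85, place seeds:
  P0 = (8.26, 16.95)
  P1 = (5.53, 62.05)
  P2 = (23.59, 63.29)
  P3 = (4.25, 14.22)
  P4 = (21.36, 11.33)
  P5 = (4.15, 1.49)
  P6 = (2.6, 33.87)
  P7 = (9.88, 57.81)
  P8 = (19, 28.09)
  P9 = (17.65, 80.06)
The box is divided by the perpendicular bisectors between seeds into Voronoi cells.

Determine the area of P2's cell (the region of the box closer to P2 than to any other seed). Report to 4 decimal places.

1. box [0,25]×[0,85]: [(0, 0) (25, 0) (25, 85) (0, 85)]
2. ⊥bis P2·P0 via (15.925,40.12): [(0, 45.3882) (25, 37.1178) (25, 85) (0, 85)]  |A|=1093.6739
3. ⊥bis P2·P1 via (14.56,62.67): [(16.1125, 40.058) (25, 37.1178) (25, 85) (13.0268, 85)]  |A|=481.8248
4. ⊥bis P2·P3 via (13.92,38.755): [(16.1125, 40.058) (25, 37.1178) (25, 85) (13.0268, 85)]  |A|=481.8248
5. ⊥bis P2·P4 via (22.475,37.31): [(16.1125, 40.058) (24.709, 37.2141) (25, 37.2016) (25, 85) (13.0268, 85)]  |A|=481.8126
6. ⊥bis P2·P5 via (13.87,32.39): [(16.1125, 40.058) (24.709, 37.2141) (25, 37.2016) (25, 85) (13.0268, 85)]  |A|=481.8126
7. ⊥bis P2·P6 via (13.095,48.58): [(15.6527, 46.7552) (25, 40.0863) (25, 85) (13.0268, 85)]  |A|=438.8669
8. ⊥bis P2·P7 via (16.735,60.55): [(14.2846, 66.6803) (24.8804, 40.1716) (25, 40.0863) (25, 85) (13.0268, 85)]  |A|=351.4384
9. ⊥bis P2·P8 via (21.295,45.69): [(14.2846, 66.6803) (22.7505, 45.5002) (25, 45.2069) (25, 85) (13.0268, 85)]  |A|=345.4513
10. ⊥bis P2·P9 via (20.62,71.675): [(14.1003, 69.3657) (14.2846, 66.6803) (22.7505, 45.5002) (25, 45.2069) (25, 73.2264)]  |A|=187.6907
11. canonical 5-gon: [(14.1003, 69.3657) (14.2846, 66.6803) (22.7505, 45.5002) (25, 45.2069) (25, 73.2264)]
12. shoelace: 187.6907

Area of P2's cell: 187.6907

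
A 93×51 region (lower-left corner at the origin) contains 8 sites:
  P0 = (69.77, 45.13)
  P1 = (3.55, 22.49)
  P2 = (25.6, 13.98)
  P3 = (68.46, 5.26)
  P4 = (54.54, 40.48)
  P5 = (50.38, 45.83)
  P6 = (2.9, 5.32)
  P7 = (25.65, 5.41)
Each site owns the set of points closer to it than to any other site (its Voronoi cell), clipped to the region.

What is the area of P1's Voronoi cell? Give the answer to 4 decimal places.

1. box [0,93]×[0,51]: [(0, 0) (93, 0) (93, 51) (0, 51)]
2. ⊥bis P1·P0 via (36.66,33.81): [(0, 0) (48.2193, 0) (30.7829, 51) (0, 51)]  |A|=2014.5567
3. ⊥bis P1·P2 via (14.575,18.235): [(0, 0) (7.5374, 0) (27.2204, 51) (0, 51)]  |A|=886.3219
4. ⊥bis P1·P3 via (36.005,13.875): [(0, 0) (7.5374, 0) (27.2204, 51) (0, 51)]  |A|=886.3219
5. ⊥bis P1·P4 via (29.045,31.485): [(0, 0) (7.5374, 0) (24.5766, 44.1499) (22.1598, 51) (0, 51)]  |A|=868.9894
6. ⊥bis P1·P5 via (26.965,34.16): [(0, 0) (7.5374, 0) (23.4461, 41.2205) (18.572, 51) (0, 51)]  |A|=844.0335
7. ⊥bis P1·P6 via (3.225,13.905): [(0, 14.0271) (12.7645, 13.5439) (23.4461, 41.2205) (18.572, 51) (0, 51)]  |A|=703.4666
8. ⊥bis P1·P7 via (14.6,13.95): [(0, 14.0271) (12.7645, 13.5439) (23.4461, 41.2205) (18.572, 51) (0, 51)]  |A|=703.4666
9. canonical 5-gon: [(0, 14.0271) (12.7645, 13.5439) (23.4461, 41.2205) (18.572, 51) (0, 51)]
10. shoelace: 703.4666

Area of P1's cell: 703.4666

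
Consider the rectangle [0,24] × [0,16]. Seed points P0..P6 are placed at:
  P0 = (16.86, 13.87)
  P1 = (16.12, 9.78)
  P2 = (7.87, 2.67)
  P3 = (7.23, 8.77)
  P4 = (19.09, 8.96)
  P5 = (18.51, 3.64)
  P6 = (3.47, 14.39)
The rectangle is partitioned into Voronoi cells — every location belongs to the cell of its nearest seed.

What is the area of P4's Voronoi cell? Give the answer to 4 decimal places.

1. box [0,24]×[0,16]: [(0, 0) (24, 0) (24, 16) (0, 16)]
2. ⊥bis P4·P0 via (17.975,11.415): [(0, 3.2512) (0, 0) (24, 0) (24, 14.1514)]  |A|=208.8313
3. ⊥bis P4·P1 via (17.605,9.37): [(18.1975, 11.5161) (15.018, 0) (24, 0) (24, 14.1514)]  |A|=92.7753
4. ⊥bis P4·P2 via (13.48,5.815): [(18.1975, 11.5161) (15.5862, 2.058) (16.7399, 0) (24, 0) (24, 14.1514)]  |A|=91.0034
5. ⊥bis P4·P3 via (13.16,8.865): [(18.1975, 11.5161) (15.5862, 2.058) (16.7399, 0) (24, 0) (24, 14.1514)]  |A|=91.0034
6. ⊥bis P4·P5 via (18.8,6.3): [(18.1975, 11.5161) (16.8171, 6.5162) (24, 5.7331) (24, 14.1514)]  |A|=42.921
7. ⊥bis P4·P6 via (11.28,11.675): [(18.1975, 11.5161) (16.8171, 6.5162) (24, 5.7331) (24, 14.1514)]  |A|=42.921
8. canonical 4-gon: [(18.1975, 11.5161) (16.8171, 6.5162) (24, 5.7331) (24, 14.1514)]
9. shoelace: 42.921

Area of P4's cell: 42.9210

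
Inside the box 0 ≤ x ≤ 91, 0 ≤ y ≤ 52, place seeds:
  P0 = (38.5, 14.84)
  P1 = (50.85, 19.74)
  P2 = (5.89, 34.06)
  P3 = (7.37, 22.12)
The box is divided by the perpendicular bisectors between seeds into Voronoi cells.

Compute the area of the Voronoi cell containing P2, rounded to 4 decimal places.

1. box [0,91]×[0,52]: [(0, 0) (91, 0) (91, 52) (0, 52)]
2. ⊥bis P2·P0 via (22.195,24.45): [(0, 0) (7.7844, 0) (38.4327, 52) (0, 52)]  |A|=1201.6448
3. ⊥bis P2·P1 via (28.37,26.9): [(0, 0) (7.7844, 0) (33.9327, 44.365) (36.3645, 52) (0, 52)]  |A|=1193.7494
4. ⊥bis P2·P3 via (6.63,28.09): [(0, 27.2682) (25.7362, 30.4583) (33.9327, 44.365) (36.3645, 52) (0, 52)]  |A|=724.3094
5. canonical 5-gon: [(0, 27.2682) (25.7362, 30.4583) (33.9327, 44.365) (36.3645, 52) (0, 52)]
6. shoelace: 724.3094

Area of P2's cell: 724.3094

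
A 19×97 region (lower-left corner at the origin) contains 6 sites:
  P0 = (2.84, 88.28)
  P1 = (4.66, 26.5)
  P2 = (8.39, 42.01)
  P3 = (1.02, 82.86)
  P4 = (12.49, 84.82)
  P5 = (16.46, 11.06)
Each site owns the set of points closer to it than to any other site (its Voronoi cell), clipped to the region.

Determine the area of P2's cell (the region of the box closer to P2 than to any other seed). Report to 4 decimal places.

Area of P2's cell: 554.8583

1. box [0,19]×[0,97]: [(0, 0) (19, 0) (19, 97) (0, 97)]
2. ⊥bis P2·P0 via (5.615,65.145): [(0, 64.4715) (0, 0) (19, 0) (19, 66.7505)]  |A|=1246.609
3. ⊥bis P2·P1 via (6.525,34.255): [(0, 64.4715) (0, 35.8242) (19, 31.2549) (19, 66.7505)]  |A|=609.3577
4. ⊥bis P2·P3 via (4.705,62.435): [(0, 61.5861) (0, 35.8242) (19, 31.2549) (19, 65.014)]  |A|=565.4505
5. ⊥bis P2·P4 via (10.44,63.415): [(10.242, 63.434) (0, 61.5861) (0, 35.8242) (19, 31.2549) (19, 62.5952)]  |A|=554.8583
6. ⊥bis P2·P5 via (12.425,26.535): [(10.242, 63.434) (0, 61.5861) (0, 35.8242) (19, 31.2549) (19, 62.5952)]  |A|=554.8583
7. canonical 5-gon: [(10.242, 63.434) (0, 61.5861) (0, 35.8242) (19, 31.2549) (19, 62.5952)]
8. shoelace: 554.8583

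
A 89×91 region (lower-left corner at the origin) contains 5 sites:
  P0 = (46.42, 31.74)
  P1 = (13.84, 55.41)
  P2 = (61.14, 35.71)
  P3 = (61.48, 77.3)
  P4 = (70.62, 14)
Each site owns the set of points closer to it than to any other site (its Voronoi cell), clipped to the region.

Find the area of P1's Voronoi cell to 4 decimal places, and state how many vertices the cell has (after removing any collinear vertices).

1. box [0,89]×[0,91]: [(0, 0) (89, 0) (89, 91) (0, 91)]
2. ⊥bis P1·P0 via (30.13,43.575): [(0, 2.1033) (64.5852, 91) (0, 91)]  |A|=2870.705
3. ⊥bis P1·P2 via (37.49,45.56): [(0, 2.1033) (45.44, 64.6481) (56.4153, 91) (0, 91)]  |A|=2763.0594
4. ⊥bis P1·P3 via (37.66,66.355): [(0, 2.1033) (41.1546, 58.7496) (26.3359, 91) (0, 91)]  |A|=2253.9273
5. ⊥bis P1·P4 via (42.23,34.705): [(0, 2.1033) (41.1546, 58.7496) (26.3359, 91) (0, 91)]  |A|=2253.9273
6. canonical 4-gon: [(0, 2.1033) (41.1546, 58.7496) (26.3359, 91) (0, 91)]
7. shoelace: 2253.9273

Area of P1's cell: 2253.9273 (4 vertices)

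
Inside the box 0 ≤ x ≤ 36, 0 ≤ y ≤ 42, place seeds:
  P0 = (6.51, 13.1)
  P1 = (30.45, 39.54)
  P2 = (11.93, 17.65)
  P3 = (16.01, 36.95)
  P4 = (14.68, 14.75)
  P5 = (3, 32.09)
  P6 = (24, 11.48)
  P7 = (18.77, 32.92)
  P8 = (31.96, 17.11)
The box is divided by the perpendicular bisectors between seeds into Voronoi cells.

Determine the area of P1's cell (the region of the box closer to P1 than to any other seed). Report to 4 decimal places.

1. box [0,36]×[0,42]: [(0, 0) (36, 0) (36, 42) (0, 42)]
2. ⊥bis P1·P0 via (18.48,26.32): [(36, 10.4566) (36, 42) (1.1626, 42)]  |A|=549.4458
3. ⊥bis P1·P2 via (21.19,28.595): [(36, 16.065) (36, 42) (5.3458, 42)]  |A|=397.5086
4. ⊥bis P1·P3 via (23.23,38.245): [(25.6354, 24.8339) (36, 16.065) (36, 42) (22.5565, 42)]  |A|=249.7883
5. ⊥bis P1·P4 via (22.565,27.145): [(25.563, 25.2378) (36, 18.5984) (36, 42) (22.5565, 42)]  |A|=234.7923
6. ⊥bis P1·P5 via (16.725,35.815): [(25.563, 25.2378) (36, 18.5984) (36, 42) (22.5565, 42)]  |A|=234.7923
7. ⊥bis P1·P6 via (27.225,25.51): [(25.4406, 25.9202) (36, 23.4929) (36, 42) (22.5565, 42)]  |A|=205.7963
8. ⊥bis P1·P7 via (24.61,36.23): [(23.1198, 38.8592) (31.2043, 24.5953) (36, 23.4929) (36, 42) (22.5565, 42)]  |A|=170.0453
9. ⊥bis P1·P8 via (31.205,28.325): [(23.1198, 38.8592) (29.1681, 28.1879) (36, 28.6478) (36, 42) (22.5565, 42)]  |A|=144.9445
10. canonical 5-gon: [(23.1198, 38.8592) (29.1681, 28.1879) (36, 28.6478) (36, 42) (22.5565, 42)]
11. shoelace: 144.9445

Area of P1's cell: 144.9445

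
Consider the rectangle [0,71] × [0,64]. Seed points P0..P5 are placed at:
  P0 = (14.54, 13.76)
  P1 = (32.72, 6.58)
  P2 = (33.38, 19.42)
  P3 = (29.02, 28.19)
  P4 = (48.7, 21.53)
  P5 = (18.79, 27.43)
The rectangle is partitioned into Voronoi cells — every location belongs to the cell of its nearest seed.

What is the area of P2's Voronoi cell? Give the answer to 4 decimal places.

Area of P2's cell: 194.2663

1. box [0,71]×[0,64]: [(0, 0) (71, 0) (71, 64) (0, 64)]
2. ⊥bis P2·P0 via (23.96,16.59): [(28.944, 0) (71, 0) (71, 64) (9.7169, 64)]  |A|=3306.8508
3. ⊥bis P2·P1 via (33.05,13): [(24.9129, 13.4183) (71, 11.0493) (71, 64) (9.7169, 64)]  |A|=2770.0766
4. ⊥bis P2·P3 via (31.2,23.805): [(23.0149, 19.7358) (24.9129, 13.4183) (71, 11.0493) (71, 43.5915)]  |A|=924.1014
5. ⊥bis P2·P4 via (41.04,20.475): [(39.9802, 28.1701) (23.0149, 19.7358) (24.9129, 13.4183) (42.1338, 12.5331)]  |A|=195.2818
6. ⊥bis P2·P5 via (26.085,23.425): [(39.9802, 28.1701) (24.4518, 20.4501) (23.3844, 18.5059) (24.9129, 13.4183) (42.1338, 12.5331)]  |A|=194.2663
7. canonical 5-gon: [(39.9802, 28.1701) (24.4518, 20.4501) (23.3844, 18.5059) (24.9129, 13.4183) (42.1338, 12.5331)]
8. shoelace: 194.2663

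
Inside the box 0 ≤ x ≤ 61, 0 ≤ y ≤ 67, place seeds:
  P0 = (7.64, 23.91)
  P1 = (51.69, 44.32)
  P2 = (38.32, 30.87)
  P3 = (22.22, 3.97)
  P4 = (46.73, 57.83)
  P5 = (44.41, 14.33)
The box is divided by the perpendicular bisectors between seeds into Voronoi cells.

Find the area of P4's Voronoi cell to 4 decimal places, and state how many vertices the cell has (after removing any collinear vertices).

Area of P4's cell: 829.8172 (5 vertices)

1. box [0,61]×[0,67]: [(0, 0) (61, 0) (61, 67) (0, 67)]
2. ⊥bis P4·P0 via (27.185,40.87): [(61, 1.901) (61, 67) (4.5109, 67)]  |A|=1838.691
3. ⊥bis P4·P1 via (49.21,51.075): [(25.7906, 42.4769) (61, 55.4035) (61, 67) (4.5109, 67)]  |A|=896.7956
4. ⊥bis P4·P2 via (42.525,44.35): [(17.351, 52.2029) (36.236, 46.3118) (61, 55.4035) (61, 67) (4.5109, 67)]  |A|=829.8172
5. ⊥bis P4·P3 via (34.475,30.9): [(17.351, 52.2029) (36.236, 46.3118) (61, 55.4035) (61, 67) (4.5109, 67)]  |A|=829.8172
6. ⊥bis P4·P5 via (45.57,36.08): [(17.351, 52.2029) (36.236, 46.3118) (61, 55.4035) (61, 67) (4.5109, 67)]  |A|=829.8172
7. canonical 5-gon: [(17.351, 52.2029) (36.236, 46.3118) (61, 55.4035) (61, 67) (4.5109, 67)]
8. shoelace: 829.8172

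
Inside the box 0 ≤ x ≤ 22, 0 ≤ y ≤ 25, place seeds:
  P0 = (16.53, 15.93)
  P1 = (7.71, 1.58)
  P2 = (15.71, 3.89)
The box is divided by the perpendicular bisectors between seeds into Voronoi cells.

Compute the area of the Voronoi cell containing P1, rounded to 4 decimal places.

Area of P1's cell: 141.7876

1. box [0,22]×[0,25]: [(0, 0) (22, 0) (22, 25) (0, 25)]
2. ⊥bis P1·P0 via (12.12,8.755): [(0, 16.2044) (0, 0) (22, 0) (22, 2.6824)]  |A|=207.7546
3. ⊥bis P1·P2 via (11.71,2.735): [(9.5082, 10.3603) (0, 16.2044) (0, 0) (12.4997, 0)]  |A|=141.7876
4. canonical 4-gon: [(9.5082, 10.3603) (0, 16.2044) (0, 0) (12.4997, 0)]
5. shoelace: 141.7876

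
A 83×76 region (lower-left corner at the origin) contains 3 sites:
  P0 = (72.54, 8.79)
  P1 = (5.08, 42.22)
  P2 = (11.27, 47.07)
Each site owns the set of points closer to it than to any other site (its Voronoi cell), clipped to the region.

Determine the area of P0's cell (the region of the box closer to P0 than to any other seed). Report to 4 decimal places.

Area of P0's cell: 2633.6743

1. box [0,83]×[0,76]: [(0, 0) (83, 0) (83, 76) (0, 76)]
2. ⊥bis P0·P1 via (38.81,25.505): [(26.1709, 0) (83, 0) (83, 76) (63.8329, 76)]  |A|=2887.853
3. ⊥bis P0·P2 via (41.905,27.93): [(32.7512, 13.2787) (26.1709, 0) (83, 0) (83, 76) (71.938, 76)]  |A|=2633.6743
4. canonical 5-gon: [(32.7512, 13.2787) (26.1709, 0) (83, 0) (83, 76) (71.938, 76)]
5. shoelace: 2633.6743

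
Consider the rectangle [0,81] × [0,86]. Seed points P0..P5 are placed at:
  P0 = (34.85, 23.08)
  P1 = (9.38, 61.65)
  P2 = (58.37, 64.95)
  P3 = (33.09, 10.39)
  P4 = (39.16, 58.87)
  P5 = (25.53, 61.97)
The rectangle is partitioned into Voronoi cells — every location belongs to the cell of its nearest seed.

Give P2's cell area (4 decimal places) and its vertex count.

Area of P2's cell: 1705.8400 (4 vertices)

1. box [0,81]×[0,86]: [(0, 0) (81, 0) (81, 86) (0, 86)]
2. ⊥bis P2·P0 via (46.61,44.015): [(0, 70.1976) (81, 24.6968) (81, 86) (0, 86)]  |A|=3122.7749
3. ⊥bis P2·P1 via (33.875,63.3): [(34.7243, 50.6917) (81, 24.6968) (81, 86) (32.3459, 86)]  |A|=2277.3716
4. ⊥bis P2·P3 via (45.73,37.67): [(34.7243, 50.6917) (81, 24.6968) (81, 86) (32.3459, 86)]  |A|=2277.3716
5. ⊥bis P2·P4 via (48.765,61.91): [(56.1195, 38.6731) (81, 24.6968) (81, 86) (41.1405, 86)]  |A|=1705.84
6. ⊥bis P2·P5 via (41.95,63.46): [(56.1195, 38.6731) (81, 24.6968) (81, 86) (41.1405, 86)]  |A|=1705.84
7. canonical 4-gon: [(56.1195, 38.6731) (81, 24.6968) (81, 86) (41.1405, 86)]
8. shoelace: 1705.84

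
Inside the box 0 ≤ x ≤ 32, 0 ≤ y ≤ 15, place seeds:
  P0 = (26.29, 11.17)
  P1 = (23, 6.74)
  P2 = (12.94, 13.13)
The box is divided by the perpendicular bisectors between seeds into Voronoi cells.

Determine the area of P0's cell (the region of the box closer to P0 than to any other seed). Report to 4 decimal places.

Area of P0's cell: 84.9830

1. box [0,32]×[0,15]: [(0, 0) (32, 0) (32, 15) (0, 15)]
2. ⊥bis P0·P1 via (24.645,8.955): [(32, 3.4927) (32, 15) (16.5054, 15)]  |A|=89.1506
3. ⊥bis P0·P2 via (19.615,12.15): [(19.6866, 12.6374) (32, 3.4927) (32, 15) (20.0334, 15)]  |A|=84.983
4. canonical 4-gon: [(19.6866, 12.6374) (32, 3.4927) (32, 15) (20.0334, 15)]
5. shoelace: 84.983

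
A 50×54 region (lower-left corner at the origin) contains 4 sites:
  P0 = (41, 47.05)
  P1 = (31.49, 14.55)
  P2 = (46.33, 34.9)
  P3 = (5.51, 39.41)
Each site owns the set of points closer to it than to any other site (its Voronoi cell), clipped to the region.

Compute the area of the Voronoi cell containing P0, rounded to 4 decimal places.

Area of P0's cell: 430.3038

1. box [0,50]×[0,54]: [(0, 0) (50, 0) (50, 54) (0, 54)]
2. ⊥bis P0·P1 via (36.245,30.8): [(0, 41.4058) (50, 26.7751) (50, 54) (0, 54)]  |A|=995.477
3. ⊥bis P0·P2 via (43.665,40.975): [(0, 41.4058) (26.7824, 33.5689) (50, 43.7541) (50, 54) (0, 54)]  |A|=798.3716
4. ⊥bis P0·P3 via (23.255,43.23): [(25.2374, 34.021) (26.7824, 33.5689) (50, 43.7541) (50, 54) (20.9365, 54)]  |A|=430.3038
5. canonical 5-gon: [(25.2374, 34.021) (26.7824, 33.5689) (50, 43.7541) (50, 54) (20.9365, 54)]
6. shoelace: 430.3038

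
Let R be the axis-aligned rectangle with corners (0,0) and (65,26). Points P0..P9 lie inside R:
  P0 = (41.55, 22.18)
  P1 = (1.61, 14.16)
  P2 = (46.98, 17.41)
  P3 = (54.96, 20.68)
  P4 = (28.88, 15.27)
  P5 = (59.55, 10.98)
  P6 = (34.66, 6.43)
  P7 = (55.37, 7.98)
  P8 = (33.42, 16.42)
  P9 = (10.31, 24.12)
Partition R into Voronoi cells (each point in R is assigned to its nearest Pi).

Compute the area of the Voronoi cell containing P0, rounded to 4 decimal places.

1. box [0,65]×[0,26]: [(0, 0) (65, 0) (65, 26) (0, 26)]
2. ⊥bis P0·P1 via (21.58,18.17): [(25.2286, 0) (65, 0) (65, 26) (20.0077, 26)]  |A|=1101.9283
3. ⊥bis P0·P2 via (44.265,19.795): [(25.2286, 0) (26.876, 0) (49.7158, 26) (20.0077, 26)]  |A|=407.622
4. ⊥bis P0·P3 via (48.255,21.43): [(25.2286, 0) (26.876, 0) (48.6276, 24.7613) (48.7662, 26) (20.0077, 26)]  |A|=407.0338
5. ⊥bis P0·P4 via (35.215,18.725): [(38.3215, 13.0291) (48.6276, 24.7613) (48.7662, 26) (31.2473, 26)]  |A|=119.1883
6. ⊥bis P0·P5 via (50.55,16.58): [(38.3215, 13.0291) (48.6276, 24.7613) (48.7662, 26) (31.2473, 26)]  |A|=119.1883
7. ⊥bis P0·P6 via (38.105,14.305): [(37.4754, 14.5804) (39.0711, 13.8824) (48.6276, 24.7613) (48.7662, 26) (31.2473, 26)]  |A|=118.2459
8. ⊥bis P0·P7 via (48.46,15.08): [(37.4754, 14.5804) (39.0711, 13.8824) (48.6276, 24.7613) (48.7662, 26) (31.2473, 26)]  |A|=118.2459
9. ⊥bis P0·P8 via (37.485,19.3): [(40.3178, 15.3016) (48.6276, 24.7613) (48.7662, 26) (32.7381, 26)]  |A|=90.2285
10. ⊥bis P0·P9 via (25.93,23.15): [(40.3178, 15.3016) (48.6276, 24.7613) (48.7662, 26) (32.7381, 26)]  |A|=90.2285
11. canonical 4-gon: [(40.3178, 15.3016) (48.6276, 24.7613) (48.7662, 26) (32.7381, 26)]
12. shoelace: 90.2285

Area of P0's cell: 90.2285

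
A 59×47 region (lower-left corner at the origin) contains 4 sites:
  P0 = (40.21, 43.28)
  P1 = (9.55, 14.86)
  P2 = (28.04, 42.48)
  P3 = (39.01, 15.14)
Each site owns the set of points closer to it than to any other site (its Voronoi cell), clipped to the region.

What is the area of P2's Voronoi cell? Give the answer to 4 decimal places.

Area of P2's cell: 538.5986

1. box [0,59]×[0,47]: [(0, 0) (59, 0) (59, 47) (0, 47)]
2. ⊥bis P2·P0 via (34.125,42.88): [(0, 0) (36.9437, 0) (33.8542, 47) (0, 47)]  |A|=1663.7508
3. ⊥bis P2·P1 via (18.795,28.67): [(0, 41.2522) (35.8078, 17.2809) (33.8542, 47) (0, 47)]  |A|=605.9656
4. ⊥bis P2·P3 via (33.525,28.81): [(0, 41.2522) (24.1844, 25.0621) (35.0107, 29.4061) (33.8542, 47) (0, 47)]  |A|=538.5986
5. canonical 5-gon: [(0, 41.2522) (24.1844, 25.0621) (35.0107, 29.4061) (33.8542, 47) (0, 47)]
6. shoelace: 538.5986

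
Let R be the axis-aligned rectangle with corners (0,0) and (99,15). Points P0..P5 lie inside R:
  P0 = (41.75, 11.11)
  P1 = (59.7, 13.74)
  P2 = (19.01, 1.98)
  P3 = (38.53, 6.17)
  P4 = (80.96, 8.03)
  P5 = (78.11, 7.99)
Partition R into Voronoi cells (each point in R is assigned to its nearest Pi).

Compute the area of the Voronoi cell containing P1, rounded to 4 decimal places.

Area of P1's cell: 246.0715

1. box [0,99]×[0,15]: [(0, 0) (99, 0) (99, 15) (0, 15)]
2. ⊥bis P1·P0 via (50.725,12.425): [(52.5455, 0) (99, 0) (99, 15) (50.3477, 15)]  |A|=713.301
3. ⊥bis P1·P2 via (39.355,7.86): [(52.5455, 0) (99, 0) (99, 15) (50.3477, 15)]  |A|=713.301
4. ⊥bis P1·P3 via (49.115,9.955): [(52.4558, 0.6123) (52.6747, 0) (99, 0) (99, 15) (50.3477, 15)]  |A|=713.2614
5. ⊥bis P1·P4 via (70.33,10.885): [(52.4558, 0.6123) (52.6747, 0) (67.4065, 0) (71.4352, 15) (50.3477, 15)]  |A|=269.5743
6. ⊥bis P1·P5 via (68.905,10.865): [(52.4558, 0.6123) (52.6747, 0) (65.5115, 0) (70.1965, 15) (50.3477, 15)]  |A|=246.0715
7. canonical 5-gon: [(52.4558, 0.6123) (52.6747, 0) (65.5115, 0) (70.1965, 15) (50.3477, 15)]
8. shoelace: 246.0715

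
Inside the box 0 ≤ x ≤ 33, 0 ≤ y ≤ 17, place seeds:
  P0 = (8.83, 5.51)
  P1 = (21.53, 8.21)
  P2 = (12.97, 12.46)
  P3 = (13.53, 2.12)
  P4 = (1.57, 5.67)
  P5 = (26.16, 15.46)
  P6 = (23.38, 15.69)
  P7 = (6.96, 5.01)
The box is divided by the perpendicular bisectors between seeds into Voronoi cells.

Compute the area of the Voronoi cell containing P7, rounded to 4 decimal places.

Area of P7's cell: 40.1816

1. box [0,33]×[0,17]: [(0, 0) (33, 0) (33, 17) (0, 17)]
2. ⊥bis P7·P0 via (7.895,5.26): [(0, 0) (9.3014, 0) (4.756, 17) (0, 17)]  |A|=119.4877
3. ⊥bis P7·P1 via (14.245,6.61): [(0, 0) (9.3014, 0) (4.756, 17) (0, 17)]  |A|=119.4877
4. ⊥bis P7·P2 via (9.965,8.735): [(0, 16.7739) (0, 0) (9.3014, 0) (6.141, 11.8198)]  |A|=106.4751
5. ⊥bis P7·P3 via (10.245,3.565): [(0, 16.7739) (0, 0) (8.6768, 0) (9.0653, 0.8831) (6.141, 11.8198)]  |A|=106.1993
6. ⊥bis P7·P4 via (4.265,5.34): [(5.1558, 12.6147) (3.6111, 0) (8.6768, 0) (9.0653, 0.8831) (6.141, 11.8198)]  |A|=40.1816
7. ⊥bis P7·P5 via (16.56,10.235): [(5.1558, 12.6147) (3.6111, 0) (8.6768, 0) (9.0653, 0.8831) (6.141, 11.8198)]  |A|=40.1816
8. ⊥bis P7·P6 via (15.17,10.35): [(5.1558, 12.6147) (3.6111, 0) (8.6768, 0) (9.0653, 0.8831) (6.141, 11.8198)]  |A|=40.1816
9. canonical 5-gon: [(5.1558, 12.6147) (3.6111, 0) (8.6768, 0) (9.0653, 0.8831) (6.141, 11.8198)]
10. shoelace: 40.1816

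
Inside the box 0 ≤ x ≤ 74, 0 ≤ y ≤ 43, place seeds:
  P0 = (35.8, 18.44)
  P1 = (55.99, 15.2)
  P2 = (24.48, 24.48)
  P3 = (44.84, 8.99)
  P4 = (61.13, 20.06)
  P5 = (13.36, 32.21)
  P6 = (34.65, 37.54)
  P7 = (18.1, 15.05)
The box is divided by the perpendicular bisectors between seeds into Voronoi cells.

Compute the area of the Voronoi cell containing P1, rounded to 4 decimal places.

Area of P1's cell: 327.3641

1. box [0,74]×[0,43]: [(0, 0) (74, 0) (74, 43) (0, 43)]
2. ⊥bis P1·P0 via (45.895,16.82): [(43.1958, 0) (74, 0) (74, 43) (50.0962, 43)]  |A|=1176.2209
3. ⊥bis P1·P2 via (40.235,19.84): [(43.1958, 0) (74, 0) (74, 43) (50.0962, 43)]  |A|=1176.2209
4. ⊥bis P1·P3 via (50.415,12.095): [(46.3174, 19.4522) (57.1513, 0) (74, 0) (74, 43) (50.0962, 43)]  |A|=1040.4882
5. ⊥bis P1·P4 via (58.56,17.63): [(47.8438, 28.9636) (46.3174, 19.4522) (57.1513, 0) (74, 0) (74, 1.3005)]  |A|=327.3756
6. ⊥bis P1·P5 via (34.675,23.705): [(47.8438, 28.9636) (46.3174, 19.4522) (57.1513, 0) (74, 0) (74, 1.3005)]  |A|=327.3756
7. ⊥bis P1·P6 via (45.32,26.37): [(47.9346, 28.8676) (47.8091, 28.7477) (46.3174, 19.4522) (57.1513, 0) (74, 0) (74, 1.3005)]  |A|=327.3641
8. ⊥bis P1·P7 via (37.045,15.125): [(47.9346, 28.8676) (47.8091, 28.7477) (46.3174, 19.4522) (57.1513, 0) (74, 0) (74, 1.3005)]  |A|=327.3641
9. canonical 6-gon: [(47.9346, 28.8676) (47.8091, 28.7477) (46.3174, 19.4522) (57.1513, 0) (74, 0) (74, 1.3005)]
10. shoelace: 327.3641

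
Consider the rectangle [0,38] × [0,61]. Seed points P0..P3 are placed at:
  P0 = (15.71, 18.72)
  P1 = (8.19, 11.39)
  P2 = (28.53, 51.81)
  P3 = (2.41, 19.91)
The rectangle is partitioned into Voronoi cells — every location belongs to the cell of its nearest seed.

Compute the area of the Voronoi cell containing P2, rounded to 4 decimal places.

1. box [0,38]×[0,61]: [(0, 0) (38, 0) (38, 61) (0, 61)]
2. ⊥bis P2·P0 via (22.12,35.265): [(0, 43.8349) (38, 29.1126) (38, 61) (0, 61)]  |A|=931.9965
3. ⊥bis P2·P1 via (18.36,31.6): [(0, 43.8349) (38, 29.1126) (38, 61) (0, 61)]  |A|=931.9965
4. ⊥bis P2·P3 via (15.47,35.86): [(0, 48.527) (10.8768, 39.6209) (38, 29.1126) (38, 61) (0, 61)]  |A|=906.4791
5. canonical 5-gon: [(0, 48.527) (10.8768, 39.6209) (38, 29.1126) (38, 61) (0, 61)]
6. shoelace: 906.4791

Area of P2's cell: 906.4791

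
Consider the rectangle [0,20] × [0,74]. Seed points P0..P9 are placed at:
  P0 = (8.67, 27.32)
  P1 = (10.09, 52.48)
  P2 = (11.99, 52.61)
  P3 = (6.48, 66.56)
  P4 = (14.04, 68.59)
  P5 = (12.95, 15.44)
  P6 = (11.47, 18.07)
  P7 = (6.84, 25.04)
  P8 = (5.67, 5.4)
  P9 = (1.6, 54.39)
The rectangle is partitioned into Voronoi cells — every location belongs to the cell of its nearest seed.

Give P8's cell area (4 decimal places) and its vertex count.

1. box [0,20]×[0,74]: [(0, 0) (20, 0) (20, 74) (0, 74)]
2. ⊥bis P8·P0 via (7.17,16.36): [(0, 17.3413) (0, 0) (20, 0) (20, 14.6041)]  |A|=319.4536
3. ⊥bis P8·P1 via (7.88,28.94): [(0, 17.3413) (0, 0) (20, 0) (20, 14.6041)]  |A|=319.4536
4. ⊥bis P8·P2 via (8.83,29.005): [(0, 17.3413) (0, 0) (20, 0) (20, 14.6041)]  |A|=319.4536
5. ⊥bis P8·P3 via (6.075,35.98): [(0, 17.3413) (0, 0) (20, 0) (20, 14.6041)]  |A|=319.4536
6. ⊥bis P8·P4 via (9.855,36.995): [(0, 17.3413) (0, 0) (20, 0) (20, 14.6041)]  |A|=319.4536
7. ⊥bis P8·P5 via (9.31,10.42): [(0, 17.1707) (0, 0) (20, 0) (20, 2.6687)]  |A|=198.3936
8. ⊥bis P8·P6 via (8.57,11.735): [(5.6581, 13.068) (0, 15.6581) (0, 0) (20, 0) (20, 2.6687)]  |A|=194.1145
9. ⊥bis P8·P7 via (6.255,15.22): [(5.6581, 13.068) (0.1645, 15.5828) (0, 15.5926) (0, 0) (20, 0) (20, 2.6687)]  |A|=194.1092
10. ⊥bis P8·P9 via (3.635,29.895): [(5.6581, 13.068) (0.1645, 15.5828) (0, 15.5926) (0, 0) (20, 0) (20, 2.6687)]  |A|=194.1092
11. canonical 6-gon: [(5.6581, 13.068) (0.1645, 15.5828) (0, 15.5926) (0, 0) (20, 0) (20, 2.6687)]
12. shoelace: 194.1092

Area of P8's cell: 194.1092 (6 vertices)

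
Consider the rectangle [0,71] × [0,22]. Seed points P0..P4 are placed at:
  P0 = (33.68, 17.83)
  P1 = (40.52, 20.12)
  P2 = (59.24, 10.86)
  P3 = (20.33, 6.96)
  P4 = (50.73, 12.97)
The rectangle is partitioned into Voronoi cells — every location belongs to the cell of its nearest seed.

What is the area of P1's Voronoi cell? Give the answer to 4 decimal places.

Area of P1's cell: 86.1918

1. box [0,71]×[0,22]: [(0, 0) (71, 0) (71, 22) (0, 22)]
2. ⊥bis P1·P0 via (37.1,18.975): [(43.4527, 0) (71, 0) (71, 22) (36.0872, 22)]  |A|=687.0602
3. ⊥bis P1·P2 via (49.88,15.49): [(42.9543, 1.4889) (53.1002, 22) (36.0872, 22)]  |A|=174.4772
4. ⊥bis P1·P3 via (30.425,13.54): [(42.9543, 1.4889) (53.1002, 22) (36.0872, 22)]  |A|=174.4772
5. ⊥bis P1·P4 via (45.625,16.545): [(40.4078, 9.095) (49.4451, 22) (36.0872, 22)]  |A|=86.1918
6. canonical 3-gon: [(40.4078, 9.095) (49.4451, 22) (36.0872, 22)]
7. shoelace: 86.1918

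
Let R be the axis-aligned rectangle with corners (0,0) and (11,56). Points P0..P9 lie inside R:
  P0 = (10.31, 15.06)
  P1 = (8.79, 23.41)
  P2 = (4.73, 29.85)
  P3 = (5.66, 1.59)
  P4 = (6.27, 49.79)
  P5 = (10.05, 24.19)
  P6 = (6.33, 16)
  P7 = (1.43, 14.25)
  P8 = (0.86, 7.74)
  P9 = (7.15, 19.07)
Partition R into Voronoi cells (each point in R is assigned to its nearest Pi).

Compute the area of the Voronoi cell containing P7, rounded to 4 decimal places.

Area of P7's cell: 35.3236

1. box [0,11]×[0,56]: [(0, 0) (11, 0) (11, 56) (0, 56)]
2. ⊥bis P7·P0 via (5.87,14.655): [(0, 0) (7.2068, 0) (2.0987, 56) (0, 56)]  |A|=260.5523
3. ⊥bis P7·P1 via (5.11,18.83): [(0, 22.9359) (0, 0) (7.2068, 0) (5.5192, 18.5012)]  |A|=129.9605
4. ⊥bis P7·P2 via (3.08,22.05): [(0.3958, 22.6178) (0, 22.7015) (0, 0) (7.2068, 0) (5.5192, 18.5012)]  |A|=129.9141
5. ⊥bis P7·P3 via (3.545,7.92): [(0.3958, 22.6178) (0, 22.7015) (0, 6.7355) (6.3974, 8.8731) (5.5192, 18.5012)]  |A|=76.3961
6. ⊥bis P7·P4 via (3.85,32.02): [(0.3958, 22.6178) (0, 22.7015) (0, 6.7355) (6.3974, 8.8731) (5.5192, 18.5012)]  |A|=76.3961
7. ⊥bis P7·P5 via (5.74,19.22): [(0.3958, 22.6178) (0, 22.7015) (0, 6.7355) (6.3974, 8.8731) (5.5192, 18.5012)]  |A|=76.3961
8. ⊥bis P7·P6 via (3.88,15.125): [(1.5292, 21.7071) (0.3958, 22.6178) (0, 22.7015) (0, 6.7355) (6.1432, 8.7881)]  |A|=56.7578
9. ⊥bis P7·P8 via (1.145,10.995): [(5.4909, 10.6145) (1.5292, 21.7071) (0.3958, 22.6178) (0, 22.7015) (0, 11.0953)]  |A|=38.5091
10. ⊥bis P7·P9 via (4.29,16.66): [(5.4909, 10.6145) (2.6269, 18.6336) (0, 21.751) (0, 11.0953)]  |A|=35.3236
11. canonical 4-gon: [(5.4909, 10.6145) (2.6269, 18.6336) (0, 21.751) (0, 11.0953)]
12. shoelace: 35.3236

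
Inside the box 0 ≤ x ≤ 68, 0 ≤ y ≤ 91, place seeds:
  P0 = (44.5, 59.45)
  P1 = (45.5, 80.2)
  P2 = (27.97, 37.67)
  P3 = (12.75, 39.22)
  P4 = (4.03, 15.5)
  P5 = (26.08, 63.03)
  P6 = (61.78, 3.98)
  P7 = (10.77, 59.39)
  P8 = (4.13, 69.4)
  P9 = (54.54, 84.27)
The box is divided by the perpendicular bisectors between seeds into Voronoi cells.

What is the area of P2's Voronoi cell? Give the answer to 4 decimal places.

Area of P2's cell: 954.5989

1. box [0,68]×[0,91]: [(0, 0) (68, 0) (68, 91) (0, 91)]
2. ⊥bis P2·P0 via (36.235,48.56): [(0, 76.0607) (0, 0) (68, 0) (68, 24.4519)]  |A|=3417.4257
3. ⊥bis P2·P1 via (36.735,58.935): [(5.722, 71.7179) (0, 74.0764) (0, 0) (68, 0) (68, 24.4519)]  |A|=3411.7487
4. ⊥bis P2·P3 via (20.36,38.445): [(22.4552, 59.0182) (16.4448, 0) (68, 0) (68, 24.4519)]  |A|=2078.1772
5. ⊥bis P2·P4 via (16,26.585): [(22.4552, 59.0182) (18.8399, 23.5184) (40.6194, 0) (68, 0) (68, 24.4519)]  |A|=1793.9025
6. ⊥bis P2·P5 via (27.025,50.35): [(33.2639, 50.815) (21.5307, 49.9405) (18.8399, 23.5184) (40.6194, 0) (68, 0) (68, 24.4519)]  |A|=1741.0516
7. ⊥bis P2·P6 via (44.875,20.825): [(56.8906, 32.8834) (33.2639, 50.815) (21.5307, 49.9405) (18.8399, 23.5184) (32.6736, 8.5802)]  |A|=954.5989
8. ⊥bis P2·P7 via (19.37,48.53): [(56.8906, 32.8834) (33.2639, 50.815) (21.5307, 49.9405) (18.8399, 23.5184) (32.6736, 8.5802)]  |A|=954.5989
9. ⊥bis P2·P8 via (16.05,53.535): [(56.8906, 32.8834) (33.2639, 50.815) (21.5307, 49.9405) (18.8399, 23.5184) (32.6736, 8.5802)]  |A|=954.5989
10. ⊥bis P2·P9 via (41.255,60.97): [(56.8906, 32.8834) (33.2639, 50.815) (21.5307, 49.9405) (18.8399, 23.5184) (32.6736, 8.5802)]  |A|=954.5989
11. canonical 5-gon: [(56.8906, 32.8834) (33.2639, 50.815) (21.5307, 49.9405) (18.8399, 23.5184) (32.6736, 8.5802)]
12. shoelace: 954.5989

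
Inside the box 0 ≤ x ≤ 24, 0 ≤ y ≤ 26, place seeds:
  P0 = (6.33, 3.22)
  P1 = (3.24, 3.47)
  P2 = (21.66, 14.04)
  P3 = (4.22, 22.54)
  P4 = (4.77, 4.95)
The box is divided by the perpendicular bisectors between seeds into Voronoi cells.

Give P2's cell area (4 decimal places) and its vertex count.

1. box [0,24]×[0,26]: [(0, 0) (24, 0) (24, 26) (0, 26)]
2. ⊥bis P2·P0 via (13.995,8.63): [(20.0861, 0) (24, 0) (24, 26) (1.7352, 26)]  |A|=340.3236
3. ⊥bis P2·P1 via (12.45,8.755): [(6.1158, 19.7934) (20.0861, 0) (24, 0) (24, 26) (2.5543, 26)]  |A|=337.7817
4. ⊥bis P2·P3 via (12.94,18.29): [(10.5859, 13.46) (20.0861, 0) (24, 0) (24, 26) (16.6977, 26)]  |A|=246.5084
5. ⊥bis P2·P4 via (13.215,9.495): [(10.8212, 13.9428) (12.6708, 10.5061) (20.0861, 0) (24, 0) (24, 26) (16.6977, 26)]  |A|=245.6576
6. canonical 6-gon: [(10.8212, 13.9428) (12.6708, 10.5061) (20.0861, 0) (24, 0) (24, 26) (16.6977, 26)]
7. shoelace: 245.6576

Area of P2's cell: 245.6576 (6 vertices)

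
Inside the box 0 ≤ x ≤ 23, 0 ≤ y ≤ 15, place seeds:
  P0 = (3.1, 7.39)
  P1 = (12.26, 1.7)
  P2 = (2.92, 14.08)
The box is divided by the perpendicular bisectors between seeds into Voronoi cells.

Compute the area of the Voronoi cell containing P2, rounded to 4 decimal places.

Area of P2's cell: 59.6590

1. box [0,23]×[0,15]: [(0, 0) (23, 0) (23, 15) (0, 15)]
2. ⊥bis P2·P0 via (3.01,10.735): [(0, 10.654) (23, 11.2728) (23, 15) (0, 15)]  |A|=92.8411
3. ⊥bis P2·P1 via (7.59,7.89): [(0, 10.654) (11.6698, 10.968) (17.0142, 15) (0, 15)]  |A|=59.659
4. canonical 4-gon: [(0, 10.654) (11.6698, 10.968) (17.0142, 15) (0, 15)]
5. shoelace: 59.659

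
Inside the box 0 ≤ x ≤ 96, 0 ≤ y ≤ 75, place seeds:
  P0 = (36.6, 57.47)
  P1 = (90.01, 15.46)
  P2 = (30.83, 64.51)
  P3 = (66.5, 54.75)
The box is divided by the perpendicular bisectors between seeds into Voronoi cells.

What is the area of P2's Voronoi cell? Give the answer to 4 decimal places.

1. box [0,96]×[0,75]: [(0, 0) (96, 0) (96, 75) (0, 75)]
2. ⊥bis P2·P0 via (33.715,60.99): [(0, 33.3571) (50.8087, 75) (0, 75)]  |A|=1057.9097
3. ⊥bis P2·P1 via (60.42,39.985): [(0, 33.3571) (50.8087, 75) (0, 75)]  |A|=1057.9097
4. ⊥bis P2·P3 via (48.665,59.63): [(0, 33.3571) (50.8087, 75) (0, 75)]  |A|=1057.9097
5. canonical 3-gon: [(0, 33.3571) (50.8087, 75) (0, 75)]
6. shoelace: 1057.9097

Area of P2's cell: 1057.9097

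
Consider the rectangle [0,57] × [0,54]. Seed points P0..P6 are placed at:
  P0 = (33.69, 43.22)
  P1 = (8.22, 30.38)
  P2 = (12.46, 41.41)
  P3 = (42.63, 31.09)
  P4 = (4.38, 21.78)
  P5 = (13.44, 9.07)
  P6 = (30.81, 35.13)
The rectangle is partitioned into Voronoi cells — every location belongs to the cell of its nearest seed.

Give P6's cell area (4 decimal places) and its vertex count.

1. box [0,57]×[0,54]: [(0, 0) (57, 0) (57, 54) (0, 54)]
2. ⊥bis P6·P0 via (32.25,39.175): [(0, 50.6558) (0, 0) (57, 0) (57, 30.3641)]  |A|=2309.0689
3. ⊥bis P6·P1 via (19.515,32.755): [(17.0254, 44.5949) (26.4024, 0) (57, 0) (57, 30.3641)]  |A|=1289.1445
4. ⊥bis P6·P2 via (21.635,38.27): [(23.0639, 42.4452) (19.6035, 32.334) (26.4024, 0) (57, 0) (57, 30.3641)]  |A|=1254.8972
5. ⊥bis P6·P3 via (36.72,33.11): [(38.0832, 37.0984) (23.0639, 42.4452) (19.6035, 32.334) (26.0218, 1.8099)]  |A|=382.5104
6. ⊥bis P6·P4 via (17.595,28.455): [(28.0526, 7.7513) (38.0832, 37.0984) (23.0639, 42.4452) (19.6035, 32.334) (22.4333, 18.8763)]  |A|=354.521
7. ⊥bis P6·P5 via (22.125,22.1): [(30.947, 16.2198) (38.0832, 37.0984) (23.0639, 42.4452) (19.6035, 32.334) (21.6952, 22.3865)]  |A|=300.6653
8. canonical 5-gon: [(30.947, 16.2198) (38.0832, 37.0984) (23.0639, 42.4452) (19.6035, 32.334) (21.6952, 22.3865)]
9. shoelace: 300.6653

Area of P6's cell: 300.6653 (5 vertices)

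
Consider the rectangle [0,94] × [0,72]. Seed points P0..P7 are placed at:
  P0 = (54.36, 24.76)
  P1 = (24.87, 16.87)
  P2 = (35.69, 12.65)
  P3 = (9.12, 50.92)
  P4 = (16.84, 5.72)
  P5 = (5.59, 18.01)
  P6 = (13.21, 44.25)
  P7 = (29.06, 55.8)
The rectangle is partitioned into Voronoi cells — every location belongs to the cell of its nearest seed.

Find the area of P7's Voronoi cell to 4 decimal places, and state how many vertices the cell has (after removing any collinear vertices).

1. box [0,94]×[0,72]: [(0, 0) (94, 0) (94, 72) (0, 72)]
2. ⊥bis P7·P0 via (41.71,40.28): [(0, 6.2831) (80.6266, 72) (0, 72)]  |A|=2649.2626
3. ⊥bis P7·P1 via (26.965,36.335): [(0, 39.2372) (35.7146, 35.3933) (80.6266, 72) (0, 72)]  |A|=2060.7914
4. ⊥bis P7·P2 via (32.375,34.225): [(0, 39.2372) (35.7146, 35.3933) (80.6266, 72) (0, 72)]  |A|=2060.7914
5. ⊥bis P7·P3 via (19.09,53.36): [(23.1563, 36.7449) (35.7146, 35.3933) (80.6266, 72) (14.5282, 72)]  |A|=1425.3638
6. ⊥bis P7·P4 via (22.95,30.76): [(23.1563, 36.7449) (35.7146, 35.3933) (80.6266, 72) (14.5282, 72)]  |A|=1425.3638
7. ⊥bis P7·P5 via (17.325,36.905): [(23.1563, 36.7449) (35.7146, 35.3933) (80.6266, 72) (14.5282, 72)]  |A|=1425.3638
8. ⊥bis P7·P6 via (21.135,50.025): [(19.2848, 52.564) (31.4638, 35.8508) (35.7146, 35.3933) (80.6266, 72) (14.5282, 72)]  |A|=1361.3856
9. canonical 5-gon: [(19.2848, 52.564) (31.4638, 35.8508) (35.7146, 35.3933) (80.6266, 72) (14.5282, 72)]
10. shoelace: 1361.3856

Area of P7's cell: 1361.3856 (5 vertices)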